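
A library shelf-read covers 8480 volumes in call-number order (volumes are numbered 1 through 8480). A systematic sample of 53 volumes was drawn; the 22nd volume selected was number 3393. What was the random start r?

33

k = 8480/53 = 160
r = 3393 − (22−1)×160 = 3393 − 3360 = 33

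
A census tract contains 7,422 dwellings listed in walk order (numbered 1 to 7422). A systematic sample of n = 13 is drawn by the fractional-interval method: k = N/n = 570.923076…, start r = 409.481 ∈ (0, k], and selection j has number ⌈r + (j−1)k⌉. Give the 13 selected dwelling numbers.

j=1: r + 0k = 409.481 → ⌈·⌉ = 410
j=2: r + 1k = 980.404076… → ⌈·⌉ = 981
j=3: r + 2k = 1551.327153… → ⌈·⌉ = 1552
j=4: r + 3k = 2122.250230… → ⌈·⌉ = 2123
j=5: r + 4k = 2693.173307… → ⌈·⌉ = 2694
j=6: r + 5k = 3264.096384… → ⌈·⌉ = 3265
j=7: r + 6k = 3835.019461… → ⌈·⌉ = 3836
j=8: r + 7k = 4405.942538… → ⌈·⌉ = 4406
j=9: r + 8k = 4976.865615… → ⌈·⌉ = 4977
j=10: r + 9k = 5547.788692… → ⌈·⌉ = 5548
j=11: r + 10k = 6118.711769… → ⌈·⌉ = 6119
j=12: r + 11k = 6689.634846… → ⌈·⌉ = 6690
j=13: r + 12k = 7260.557923… → ⌈·⌉ = 7261

410, 981, 1552, 2123, 2694, 3265, 3836, 4406, 4977, 5548, 6119, 6690, 7261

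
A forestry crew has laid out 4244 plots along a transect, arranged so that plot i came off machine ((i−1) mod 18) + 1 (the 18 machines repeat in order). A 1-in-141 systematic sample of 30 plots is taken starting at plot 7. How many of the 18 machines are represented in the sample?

Consecutive selections differ by k = 141, so their machine numbers differ by 141 mod 18 = 15.
gcd(141, 18) = 3, so the sample visits 18/3 = 6 distinct residues mod 18.
Start 7 is machine 7; the machines hit are 1, 4, 7, 10, 13, 16.

6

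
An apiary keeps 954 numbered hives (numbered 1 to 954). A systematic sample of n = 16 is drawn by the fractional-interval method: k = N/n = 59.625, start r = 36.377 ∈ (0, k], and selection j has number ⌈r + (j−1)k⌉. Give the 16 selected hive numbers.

j=1: r + 0k = 36.377 → ⌈·⌉ = 37
j=2: r + 1k = 96.002 → ⌈·⌉ = 97
j=3: r + 2k = 155.627 → ⌈·⌉ = 156
j=4: r + 3k = 215.252 → ⌈·⌉ = 216
j=5: r + 4k = 274.877 → ⌈·⌉ = 275
j=6: r + 5k = 334.502 → ⌈·⌉ = 335
j=7: r + 6k = 394.127 → ⌈·⌉ = 395
j=8: r + 7k = 453.752 → ⌈·⌉ = 454
j=9: r + 8k = 513.377 → ⌈·⌉ = 514
j=10: r + 9k = 573.002 → ⌈·⌉ = 574
j=11: r + 10k = 632.627 → ⌈·⌉ = 633
j=12: r + 11k = 692.252 → ⌈·⌉ = 693
j=13: r + 12k = 751.877 → ⌈·⌉ = 752
j=14: r + 13k = 811.502 → ⌈·⌉ = 812
j=15: r + 14k = 871.127 → ⌈·⌉ = 872
j=16: r + 15k = 930.752 → ⌈·⌉ = 931

37, 97, 156, 216, 275, 335, 395, 454, 514, 574, 633, 693, 752, 812, 872, 931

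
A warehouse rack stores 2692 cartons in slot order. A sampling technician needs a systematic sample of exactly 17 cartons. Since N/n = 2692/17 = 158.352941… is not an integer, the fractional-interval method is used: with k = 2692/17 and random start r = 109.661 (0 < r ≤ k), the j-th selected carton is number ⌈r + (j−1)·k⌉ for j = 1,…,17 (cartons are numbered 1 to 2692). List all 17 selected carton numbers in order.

j=1: r + 0k = 109.661 → ⌈·⌉ = 110
j=2: r + 1k = 268.013941… → ⌈·⌉ = 269
j=3: r + 2k = 426.366882… → ⌈·⌉ = 427
j=4: r + 3k = 584.719823… → ⌈·⌉ = 585
j=5: r + 4k = 743.072764… → ⌈·⌉ = 744
j=6: r + 5k = 901.425705… → ⌈·⌉ = 902
j=7: r + 6k = 1059.778647… → ⌈·⌉ = 1060
j=8: r + 7k = 1218.131588… → ⌈·⌉ = 1219
j=9: r + 8k = 1376.484529… → ⌈·⌉ = 1377
j=10: r + 9k = 1534.837470… → ⌈·⌉ = 1535
j=11: r + 10k = 1693.190411… → ⌈·⌉ = 1694
j=12: r + 11k = 1851.543352… → ⌈·⌉ = 1852
j=13: r + 12k = 2009.896294… → ⌈·⌉ = 2010
j=14: r + 13k = 2168.249235… → ⌈·⌉ = 2169
j=15: r + 14k = 2326.602176… → ⌈·⌉ = 2327
j=16: r + 15k = 2484.955117… → ⌈·⌉ = 2485
j=17: r + 16k = 2643.308058… → ⌈·⌉ = 2644

110, 269, 427, 585, 744, 902, 1060, 1219, 1377, 1535, 1694, 1852, 2010, 2169, 2327, 2485, 2644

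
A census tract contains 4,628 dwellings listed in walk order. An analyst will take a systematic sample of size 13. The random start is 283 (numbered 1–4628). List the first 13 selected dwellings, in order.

283, 639, 995, 1351, 1707, 2063, 2419, 2775, 3131, 3487, 3843, 4199, 4555

k = N/n = 4628/13 = 356
dwelling 1: 283
dwelling 2: 283 + 356 = 639
dwelling 3: 639 + 356 = 995
dwelling 4: 995 + 356 = 1351
dwelling 5: 1351 + 356 = 1707
dwelling 6: 1707 + 356 = 2063
dwelling 7: 2063 + 356 = 2419
dwelling 8: 2419 + 356 = 2775
dwelling 9: 2775 + 356 = 3131
dwelling 10: 3131 + 356 = 3487
dwelling 11: 3487 + 356 = 3843
dwelling 12: 3843 + 356 = 4199
dwelling 13: 4199 + 356 = 4555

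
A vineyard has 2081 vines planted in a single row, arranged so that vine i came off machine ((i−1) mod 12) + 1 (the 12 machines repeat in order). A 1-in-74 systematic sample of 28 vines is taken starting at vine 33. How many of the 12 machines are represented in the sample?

6

Consecutive selections differ by k = 74, so their machine numbers differ by 74 mod 12 = 2.
gcd(74, 12) = 2, so the sample visits 12/2 = 6 distinct residues mod 12.
Start 33 is machine 9; the machines hit are 1, 3, 5, 7, 9, 11.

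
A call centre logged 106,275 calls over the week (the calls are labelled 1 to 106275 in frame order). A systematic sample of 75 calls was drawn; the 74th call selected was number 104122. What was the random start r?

k = 106275/75 = 1417
r = 104122 − (74−1)×1417 = 104122 − 103441 = 681

681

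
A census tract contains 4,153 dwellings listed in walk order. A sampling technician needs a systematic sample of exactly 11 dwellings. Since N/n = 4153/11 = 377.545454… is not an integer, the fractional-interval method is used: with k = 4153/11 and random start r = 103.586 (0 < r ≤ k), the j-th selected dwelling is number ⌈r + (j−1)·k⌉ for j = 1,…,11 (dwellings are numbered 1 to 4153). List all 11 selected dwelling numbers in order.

j=1: r + 0k = 103.586 → ⌈·⌉ = 104
j=2: r + 1k = 481.131454… → ⌈·⌉ = 482
j=3: r + 2k = 858.676909… → ⌈·⌉ = 859
j=4: r + 3k = 1236.222363… → ⌈·⌉ = 1237
j=5: r + 4k = 1613.767818… → ⌈·⌉ = 1614
j=6: r + 5k = 1991.313272… → ⌈·⌉ = 1992
j=7: r + 6k = 2368.858727… → ⌈·⌉ = 2369
j=8: r + 7k = 2746.404181… → ⌈·⌉ = 2747
j=9: r + 8k = 3123.949636… → ⌈·⌉ = 3124
j=10: r + 9k = 3501.495090… → ⌈·⌉ = 3502
j=11: r + 10k = 3879.040545… → ⌈·⌉ = 3880

104, 482, 859, 1237, 1614, 1992, 2369, 2747, 3124, 3502, 3880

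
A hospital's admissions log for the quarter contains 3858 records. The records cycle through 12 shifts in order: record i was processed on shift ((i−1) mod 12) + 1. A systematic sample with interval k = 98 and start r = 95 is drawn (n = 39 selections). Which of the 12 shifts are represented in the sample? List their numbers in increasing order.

1, 3, 5, 7, 9, 11

Consecutive selections differ by k = 98, so their shift numbers differ by 98 mod 12 = 2.
gcd(98, 12) = 2, so the sample visits 12/2 = 6 distinct residues mod 12.
Start 95 is shift 11; the shifts hit are 1, 3, 5, 7, 9, 11.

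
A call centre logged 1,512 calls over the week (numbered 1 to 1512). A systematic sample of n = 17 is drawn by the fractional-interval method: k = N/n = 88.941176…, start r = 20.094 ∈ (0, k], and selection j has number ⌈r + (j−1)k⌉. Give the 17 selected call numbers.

j=1: r + 0k = 20.094 → ⌈·⌉ = 21
j=2: r + 1k = 109.035176… → ⌈·⌉ = 110
j=3: r + 2k = 197.976352… → ⌈·⌉ = 198
j=4: r + 3k = 286.917529… → ⌈·⌉ = 287
j=5: r + 4k = 375.858705… → ⌈·⌉ = 376
j=6: r + 5k = 464.799882… → ⌈·⌉ = 465
j=7: r + 6k = 553.741058… → ⌈·⌉ = 554
j=8: r + 7k = 642.682235… → ⌈·⌉ = 643
j=9: r + 8k = 731.623411… → ⌈·⌉ = 732
j=10: r + 9k = 820.564588… → ⌈·⌉ = 821
j=11: r + 10k = 909.505764… → ⌈·⌉ = 910
j=12: r + 11k = 998.446941… → ⌈·⌉ = 999
j=13: r + 12k = 1087.388117… → ⌈·⌉ = 1088
j=14: r + 13k = 1176.329294… → ⌈·⌉ = 1177
j=15: r + 14k = 1265.270470… → ⌈·⌉ = 1266
j=16: r + 15k = 1354.211647… → ⌈·⌉ = 1355
j=17: r + 16k = 1443.152823… → ⌈·⌉ = 1444

21, 110, 198, 287, 376, 465, 554, 643, 732, 821, 910, 999, 1088, 1177, 1266, 1355, 1444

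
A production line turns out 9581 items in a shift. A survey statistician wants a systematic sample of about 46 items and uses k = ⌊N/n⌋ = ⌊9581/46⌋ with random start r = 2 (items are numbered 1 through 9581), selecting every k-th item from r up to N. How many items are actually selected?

k = ⌊9581/46⌋ = 208
Achieved size = ⌊(9581 − 2)/208⌋ + 1 = ⌊9579/208⌋ + 1 = 46 + 1 = 47
(last selection: 2 + 46×208 = 9570 ≤ 9581; next would be 9778 > 9581)

47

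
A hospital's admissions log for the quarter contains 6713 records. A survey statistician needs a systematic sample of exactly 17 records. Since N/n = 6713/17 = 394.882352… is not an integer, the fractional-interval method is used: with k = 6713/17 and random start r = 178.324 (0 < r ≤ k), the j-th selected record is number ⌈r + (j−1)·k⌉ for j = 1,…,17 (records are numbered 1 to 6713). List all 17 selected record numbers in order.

179, 574, 969, 1363, 1758, 2153, 2548, 2943, 3338, 3733, 4128, 4523, 4917, 5312, 5707, 6102, 6497

j=1: r + 0k = 178.324 → ⌈·⌉ = 179
j=2: r + 1k = 573.206352… → ⌈·⌉ = 574
j=3: r + 2k = 968.088705… → ⌈·⌉ = 969
j=4: r + 3k = 1362.971058… → ⌈·⌉ = 1363
j=5: r + 4k = 1757.853411… → ⌈·⌉ = 1758
j=6: r + 5k = 2152.735764… → ⌈·⌉ = 2153
j=7: r + 6k = 2547.618117… → ⌈·⌉ = 2548
j=8: r + 7k = 2942.500470… → ⌈·⌉ = 2943
j=9: r + 8k = 3337.382823… → ⌈·⌉ = 3338
j=10: r + 9k = 3732.265176… → ⌈·⌉ = 3733
j=11: r + 10k = 4127.147529… → ⌈·⌉ = 4128
j=12: r + 11k = 4522.029882… → ⌈·⌉ = 4523
j=13: r + 12k = 4916.912235… → ⌈·⌉ = 4917
j=14: r + 13k = 5311.794588… → ⌈·⌉ = 5312
j=15: r + 14k = 5706.676941… → ⌈·⌉ = 5707
j=16: r + 15k = 6101.559294… → ⌈·⌉ = 6102
j=17: r + 16k = 6496.441647… → ⌈·⌉ = 6497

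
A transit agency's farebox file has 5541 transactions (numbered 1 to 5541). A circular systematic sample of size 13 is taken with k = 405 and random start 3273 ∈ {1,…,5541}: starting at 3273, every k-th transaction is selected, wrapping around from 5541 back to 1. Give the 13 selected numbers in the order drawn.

Selection 1: 3273
Selection 2: 3273 + 405 = 3678
Selection 3: 3678 + 405 = 4083
Selection 4: 4083 + 405 = 4488
Selection 5: 4488 + 405 = 4893
Selection 6: 4893 + 405 = 5298
Selection 7: 5298 + 405 = 5703 → 5703 − 5541 = 162
Selection 8: 162 + 405 = 567
Selection 9: 567 + 405 = 972
Selection 10: 972 + 405 = 1377
Selection 11: 1377 + 405 = 1782
Selection 12: 1782 + 405 = 2187
Selection 13: 2187 + 405 = 2592

3273, 3678, 4083, 4488, 4893, 5298, 162, 567, 972, 1377, 1782, 2187, 2592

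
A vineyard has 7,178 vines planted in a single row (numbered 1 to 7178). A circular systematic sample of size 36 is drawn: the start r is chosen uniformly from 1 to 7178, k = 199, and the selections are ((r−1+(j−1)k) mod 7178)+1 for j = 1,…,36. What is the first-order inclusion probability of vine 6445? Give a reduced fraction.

For each position j, as r ranges over 1…7178 the j-th selection hits every vine exactly once, so vine 6445 is selected for exactly 36 of the 7178 starts.
Inclusion probability = 36/7178 = 18/3589.

18/3589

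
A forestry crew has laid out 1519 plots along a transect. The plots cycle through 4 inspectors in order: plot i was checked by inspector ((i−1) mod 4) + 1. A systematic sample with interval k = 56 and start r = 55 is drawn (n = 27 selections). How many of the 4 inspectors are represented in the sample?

1

Consecutive selections differ by k = 56, so their inspector numbers differ by 56 mod 4 = 0.
gcd(56, 4) = 4, so the sample visits 4/4 = 1 distinct residues mod 4.
Start 55 is inspector 3; the inspectors hit are 3.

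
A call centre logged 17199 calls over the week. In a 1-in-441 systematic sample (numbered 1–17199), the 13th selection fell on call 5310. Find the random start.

18

k = 441
r = 5310 − (13−1)×441 = 5310 − 5292 = 18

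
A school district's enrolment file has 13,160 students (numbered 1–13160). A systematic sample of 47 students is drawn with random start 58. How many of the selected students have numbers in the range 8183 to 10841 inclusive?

9

k = 13160/47 = 280
First selection ≥ 8183: 58 + ⌈(8183−58)/280⌉·280 = 58 + 30×280 = 8458
Last selection ≤ 10841: 58 + ⌊(10841−58)/280⌋·280 = 58 + 38×280 = 10698
Count = 38 − 30 + 1 = 9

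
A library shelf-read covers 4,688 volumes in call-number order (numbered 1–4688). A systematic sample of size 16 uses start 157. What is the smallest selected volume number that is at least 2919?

k = 4688/16 = 293
Steps past start: ⌈(2919 − 157)/293⌉ = ⌈2762/293⌉ = 10
Selected volume: 157 + 10×293 = 3087

3087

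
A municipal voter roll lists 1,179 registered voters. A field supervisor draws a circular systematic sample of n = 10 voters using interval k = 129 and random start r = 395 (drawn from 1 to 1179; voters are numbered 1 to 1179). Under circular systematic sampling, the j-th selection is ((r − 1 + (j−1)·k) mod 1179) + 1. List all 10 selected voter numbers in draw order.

395, 524, 653, 782, 911, 1040, 1169, 119, 248, 377

Selection 1: 395
Selection 2: 395 + 129 = 524
Selection 3: 524 + 129 = 653
Selection 4: 653 + 129 = 782
Selection 5: 782 + 129 = 911
Selection 6: 911 + 129 = 1040
Selection 7: 1040 + 129 = 1169
Selection 8: 1169 + 129 = 1298 → 1298 − 1179 = 119
Selection 9: 119 + 129 = 248
Selection 10: 248 + 129 = 377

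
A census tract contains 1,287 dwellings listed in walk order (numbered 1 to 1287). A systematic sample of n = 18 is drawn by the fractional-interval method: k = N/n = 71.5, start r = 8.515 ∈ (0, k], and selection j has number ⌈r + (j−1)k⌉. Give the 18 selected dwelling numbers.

j=1: r + 0k = 8.515 → ⌈·⌉ = 9
j=2: r + 1k = 80.015 → ⌈·⌉ = 81
j=3: r + 2k = 151.515 → ⌈·⌉ = 152
j=4: r + 3k = 223.015 → ⌈·⌉ = 224
j=5: r + 4k = 294.515 → ⌈·⌉ = 295
j=6: r + 5k = 366.015 → ⌈·⌉ = 367
j=7: r + 6k = 437.515 → ⌈·⌉ = 438
j=8: r + 7k = 509.015 → ⌈·⌉ = 510
j=9: r + 8k = 580.515 → ⌈·⌉ = 581
j=10: r + 9k = 652.015 → ⌈·⌉ = 653
j=11: r + 10k = 723.515 → ⌈·⌉ = 724
j=12: r + 11k = 795.015 → ⌈·⌉ = 796
j=13: r + 12k = 866.515 → ⌈·⌉ = 867
j=14: r + 13k = 938.015 → ⌈·⌉ = 939
j=15: r + 14k = 1009.515 → ⌈·⌉ = 1010
j=16: r + 15k = 1081.015 → ⌈·⌉ = 1082
j=17: r + 16k = 1152.515 → ⌈·⌉ = 1153
j=18: r + 17k = 1224.015 → ⌈·⌉ = 1225

9, 81, 152, 224, 295, 367, 438, 510, 581, 653, 724, 796, 867, 939, 1010, 1082, 1153, 1225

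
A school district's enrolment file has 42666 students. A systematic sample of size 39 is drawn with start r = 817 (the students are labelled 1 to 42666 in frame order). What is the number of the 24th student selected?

k = 42666/39 = 1094
24th selection = r + (24−1)·k = 817 + 23×1094 = 817 + 25162 = 25979

25979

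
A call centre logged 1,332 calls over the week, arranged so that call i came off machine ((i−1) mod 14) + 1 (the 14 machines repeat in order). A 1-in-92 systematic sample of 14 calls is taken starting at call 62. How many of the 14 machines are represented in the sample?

7

Consecutive selections differ by k = 92, so their machine numbers differ by 92 mod 14 = 8.
gcd(92, 14) = 2, so the sample visits 14/2 = 7 distinct residues mod 14.
Start 62 is machine 6; the machines hit are 2, 4, 6, 8, 10, 12, 14.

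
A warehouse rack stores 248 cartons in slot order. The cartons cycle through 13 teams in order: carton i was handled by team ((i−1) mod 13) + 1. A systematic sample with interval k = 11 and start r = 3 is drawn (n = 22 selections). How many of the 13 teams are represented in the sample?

Consecutive selections differ by k = 11, so their team numbers differ by 11 mod 13 = 11.
gcd(11, 13) = 1, so the sample visits 13/1 = 13 distinct residues mod 13.
Start 3 is team 3; the teams hit are 1, 2, 3, 4, 5, 6, 7, 8, 9, 10, 11, 12, 13.

13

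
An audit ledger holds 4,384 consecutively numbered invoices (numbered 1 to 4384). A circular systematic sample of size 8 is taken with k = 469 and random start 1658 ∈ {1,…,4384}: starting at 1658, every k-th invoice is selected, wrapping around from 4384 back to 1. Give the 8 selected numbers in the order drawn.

Selection 1: 1658
Selection 2: 1658 + 469 = 2127
Selection 3: 2127 + 469 = 2596
Selection 4: 2596 + 469 = 3065
Selection 5: 3065 + 469 = 3534
Selection 6: 3534 + 469 = 4003
Selection 7: 4003 + 469 = 4472 → 4472 − 4384 = 88
Selection 8: 88 + 469 = 557

1658, 2127, 2596, 3065, 3534, 4003, 88, 557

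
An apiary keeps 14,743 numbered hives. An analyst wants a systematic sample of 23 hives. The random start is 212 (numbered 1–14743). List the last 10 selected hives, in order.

k = N/n = 14743/23 = 641
14th selection = 212 + 13×641 = 8545
15th: 8545 + 641 = 9186
16th: 9186 + 641 = 9827
17th: 9827 + 641 = 10468
18th: 10468 + 641 = 11109
19th: 11109 + 641 = 11750
20th: 11750 + 641 = 12391
21st: 12391 + 641 = 13032
22nd: 13032 + 641 = 13673
23rd: 13673 + 641 = 14314

8545, 9186, 9827, 10468, 11109, 11750, 12391, 13032, 13673, 14314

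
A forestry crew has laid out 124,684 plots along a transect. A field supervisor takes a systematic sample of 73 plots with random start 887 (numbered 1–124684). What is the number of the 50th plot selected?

84579

k = 124684/73 = 1708
50th selection = r + (50−1)·k = 887 + 49×1708 = 887 + 83692 = 84579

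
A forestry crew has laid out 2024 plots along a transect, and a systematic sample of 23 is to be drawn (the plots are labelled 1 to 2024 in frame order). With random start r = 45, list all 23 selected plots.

45, 133, 221, 309, 397, 485, 573, 661, 749, 837, 925, 1013, 1101, 1189, 1277, 1365, 1453, 1541, 1629, 1717, 1805, 1893, 1981

k = N/n = 2024/23 = 88
plot 1: 45
plot 2: 45 + 88 = 133
plot 3: 133 + 88 = 221
plot 4: 221 + 88 = 309
plot 5: 309 + 88 = 397
plot 6: 397 + 88 = 485
plot 7: 485 + 88 = 573
plot 8: 573 + 88 = 661
plot 9: 661 + 88 = 749
plot 10: 749 + 88 = 837
plot 11: 837 + 88 = 925
plot 12: 925 + 88 = 1013
plot 13: 1013 + 88 = 1101
plot 14: 1101 + 88 = 1189
plot 15: 1189 + 88 = 1277
plot 16: 1277 + 88 = 1365
plot 17: 1365 + 88 = 1453
plot 18: 1453 + 88 = 1541
plot 19: 1541 + 88 = 1629
plot 20: 1629 + 88 = 1717
plot 21: 1717 + 88 = 1805
plot 22: 1805 + 88 = 1893
plot 23: 1893 + 88 = 1981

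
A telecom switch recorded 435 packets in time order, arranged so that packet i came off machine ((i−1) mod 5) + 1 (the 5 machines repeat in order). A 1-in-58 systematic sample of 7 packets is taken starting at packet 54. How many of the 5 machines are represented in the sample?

Consecutive selections differ by k = 58, so their machine numbers differ by 58 mod 5 = 3.
gcd(58, 5) = 1, so the sample visits 5/1 = 5 distinct residues mod 5.
Start 54 is machine 4; the machines hit are 1, 2, 3, 4, 5.

5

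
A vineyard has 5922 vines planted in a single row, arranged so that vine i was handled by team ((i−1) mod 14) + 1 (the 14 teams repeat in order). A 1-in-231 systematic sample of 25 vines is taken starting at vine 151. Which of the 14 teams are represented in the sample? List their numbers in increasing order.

4, 11

Consecutive selections differ by k = 231, so their team numbers differ by 231 mod 14 = 7.
gcd(231, 14) = 7, so the sample visits 14/7 = 2 distinct residues mod 14.
Start 151 is team 11; the teams hit are 4, 11.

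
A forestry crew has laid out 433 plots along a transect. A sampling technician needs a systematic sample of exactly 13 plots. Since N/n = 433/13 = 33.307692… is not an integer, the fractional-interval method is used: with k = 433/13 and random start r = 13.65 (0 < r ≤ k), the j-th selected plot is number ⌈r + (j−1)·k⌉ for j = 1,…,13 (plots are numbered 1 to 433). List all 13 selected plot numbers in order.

14, 47, 81, 114, 147, 181, 214, 247, 281, 314, 347, 381, 414

j=1: r + 0k = 13.65 → ⌈·⌉ = 14
j=2: r + 1k = 46.957692… → ⌈·⌉ = 47
j=3: r + 2k = 80.265384… → ⌈·⌉ = 81
j=4: r + 3k = 113.573076… → ⌈·⌉ = 114
j=5: r + 4k = 146.880769… → ⌈·⌉ = 147
j=6: r + 5k = 180.188461… → ⌈·⌉ = 181
j=7: r + 6k = 213.496153… → ⌈·⌉ = 214
j=8: r + 7k = 246.803846… → ⌈·⌉ = 247
j=9: r + 8k = 280.111538… → ⌈·⌉ = 281
j=10: r + 9k = 313.419230… → ⌈·⌉ = 314
j=11: r + 10k = 346.726923… → ⌈·⌉ = 347
j=12: r + 11k = 380.034615… → ⌈·⌉ = 381
j=13: r + 12k = 413.342307… → ⌈·⌉ = 414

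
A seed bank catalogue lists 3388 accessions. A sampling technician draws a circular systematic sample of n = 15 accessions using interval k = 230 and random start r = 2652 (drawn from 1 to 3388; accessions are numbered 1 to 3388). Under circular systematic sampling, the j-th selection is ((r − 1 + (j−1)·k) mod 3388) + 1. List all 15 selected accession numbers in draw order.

2652, 2882, 3112, 3342, 184, 414, 644, 874, 1104, 1334, 1564, 1794, 2024, 2254, 2484

Selection 1: 2652
Selection 2: 2652 + 230 = 2882
Selection 3: 2882 + 230 = 3112
Selection 4: 3112 + 230 = 3342
Selection 5: 3342 + 230 = 3572 → 3572 − 3388 = 184
Selection 6: 184 + 230 = 414
Selection 7: 414 + 230 = 644
Selection 8: 644 + 230 = 874
Selection 9: 874 + 230 = 1104
Selection 10: 1104 + 230 = 1334
Selection 11: 1334 + 230 = 1564
Selection 12: 1564 + 230 = 1794
Selection 13: 1794 + 230 = 2024
Selection 14: 2024 + 230 = 2254
Selection 15: 2254 + 230 = 2484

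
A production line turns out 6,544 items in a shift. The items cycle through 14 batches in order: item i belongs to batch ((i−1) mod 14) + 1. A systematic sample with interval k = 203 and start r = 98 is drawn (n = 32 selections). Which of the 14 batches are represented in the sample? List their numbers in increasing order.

7, 14

Consecutive selections differ by k = 203, so their batch numbers differ by 203 mod 14 = 7.
gcd(203, 14) = 7, so the sample visits 14/7 = 2 distinct residues mod 14.
Start 98 is batch 14; the batches hit are 7, 14.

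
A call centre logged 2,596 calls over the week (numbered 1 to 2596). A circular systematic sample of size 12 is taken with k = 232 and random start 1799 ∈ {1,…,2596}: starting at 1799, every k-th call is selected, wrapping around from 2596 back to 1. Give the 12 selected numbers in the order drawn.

Selection 1: 1799
Selection 2: 1799 + 232 = 2031
Selection 3: 2031 + 232 = 2263
Selection 4: 2263 + 232 = 2495
Selection 5: 2495 + 232 = 2727 → 2727 − 2596 = 131
Selection 6: 131 + 232 = 363
Selection 7: 363 + 232 = 595
Selection 8: 595 + 232 = 827
Selection 9: 827 + 232 = 1059
Selection 10: 1059 + 232 = 1291
Selection 11: 1291 + 232 = 1523
Selection 12: 1523 + 232 = 1755

1799, 2031, 2263, 2495, 131, 363, 595, 827, 1059, 1291, 1523, 1755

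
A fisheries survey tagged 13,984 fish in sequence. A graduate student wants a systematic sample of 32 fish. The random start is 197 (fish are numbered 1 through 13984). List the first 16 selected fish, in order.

k = N/n = 13984/32 = 437
fish 1: 197
fish 2: 197 + 437 = 634
fish 3: 634 + 437 = 1071
fish 4: 1071 + 437 = 1508
fish 5: 1508 + 437 = 1945
fish 6: 1945 + 437 = 2382
fish 7: 2382 + 437 = 2819
fish 8: 2819 + 437 = 3256
fish 9: 3256 + 437 = 3693
fish 10: 3693 + 437 = 4130
fish 11: 4130 + 437 = 4567
fish 12: 4567 + 437 = 5004
fish 13: 5004 + 437 = 5441
fish 14: 5441 + 437 = 5878
fish 15: 5878 + 437 = 6315
fish 16: 6315 + 437 = 6752

197, 634, 1071, 1508, 1945, 2382, 2819, 3256, 3693, 4130, 4567, 5004, 5441, 5878, 6315, 6752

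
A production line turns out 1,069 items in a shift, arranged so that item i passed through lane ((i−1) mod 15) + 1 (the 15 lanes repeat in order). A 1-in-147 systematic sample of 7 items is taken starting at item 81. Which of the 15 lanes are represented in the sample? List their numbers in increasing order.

3, 6, 9, 12, 15

Consecutive selections differ by k = 147, so their lane numbers differ by 147 mod 15 = 12.
gcd(147, 15) = 3, so the sample visits 15/3 = 5 distinct residues mod 15.
Start 81 is lane 6; the lanes hit are 3, 6, 9, 12, 15.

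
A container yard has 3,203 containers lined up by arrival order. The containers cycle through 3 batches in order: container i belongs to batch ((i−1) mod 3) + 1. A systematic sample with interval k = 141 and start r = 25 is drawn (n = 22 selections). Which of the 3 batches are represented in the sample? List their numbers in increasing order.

Consecutive selections differ by k = 141, so their batch numbers differ by 141 mod 3 = 0.
gcd(141, 3) = 3, so the sample visits 3/3 = 1 distinct residues mod 3.
Start 25 is batch 1; the batches hit are 1.

1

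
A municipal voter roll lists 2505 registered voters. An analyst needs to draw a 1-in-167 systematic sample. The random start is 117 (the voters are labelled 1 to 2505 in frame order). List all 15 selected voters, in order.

117, 284, 451, 618, 785, 952, 1119, 1286, 1453, 1620, 1787, 1954, 2121, 2288, 2455

voter 1: 117
voter 2: 117 + 167 = 284
voter 3: 284 + 167 = 451
voter 4: 451 + 167 = 618
voter 5: 618 + 167 = 785
voter 6: 785 + 167 = 952
voter 7: 952 + 167 = 1119
voter 8: 1119 + 167 = 1286
voter 9: 1286 + 167 = 1453
voter 10: 1453 + 167 = 1620
voter 11: 1620 + 167 = 1787
voter 12: 1787 + 167 = 1954
voter 13: 1954 + 167 = 2121
voter 14: 2121 + 167 = 2288
voter 15: 2288 + 167 = 2455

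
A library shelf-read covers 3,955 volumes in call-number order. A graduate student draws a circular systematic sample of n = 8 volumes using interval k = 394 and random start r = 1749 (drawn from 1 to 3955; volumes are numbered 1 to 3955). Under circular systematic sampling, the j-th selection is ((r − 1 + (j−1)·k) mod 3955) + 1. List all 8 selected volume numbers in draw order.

Selection 1: 1749
Selection 2: 1749 + 394 = 2143
Selection 3: 2143 + 394 = 2537
Selection 4: 2537 + 394 = 2931
Selection 5: 2931 + 394 = 3325
Selection 6: 3325 + 394 = 3719
Selection 7: 3719 + 394 = 4113 → 4113 − 3955 = 158
Selection 8: 158 + 394 = 552

1749, 2143, 2537, 2931, 3325, 3719, 158, 552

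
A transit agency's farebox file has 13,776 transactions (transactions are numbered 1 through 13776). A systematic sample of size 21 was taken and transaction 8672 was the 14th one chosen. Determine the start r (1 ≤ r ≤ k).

144

k = 13776/21 = 656
r = 8672 − (14−1)×656 = 8672 − 8528 = 144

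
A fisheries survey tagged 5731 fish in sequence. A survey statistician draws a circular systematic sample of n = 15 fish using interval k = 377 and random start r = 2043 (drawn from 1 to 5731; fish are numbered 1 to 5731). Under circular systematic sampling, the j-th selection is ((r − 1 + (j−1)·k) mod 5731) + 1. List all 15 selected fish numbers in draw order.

2043, 2420, 2797, 3174, 3551, 3928, 4305, 4682, 5059, 5436, 82, 459, 836, 1213, 1590

Selection 1: 2043
Selection 2: 2043 + 377 = 2420
Selection 3: 2420 + 377 = 2797
Selection 4: 2797 + 377 = 3174
Selection 5: 3174 + 377 = 3551
Selection 6: 3551 + 377 = 3928
Selection 7: 3928 + 377 = 4305
Selection 8: 4305 + 377 = 4682
Selection 9: 4682 + 377 = 5059
Selection 10: 5059 + 377 = 5436
Selection 11: 5436 + 377 = 5813 → 5813 − 5731 = 82
Selection 12: 82 + 377 = 459
Selection 13: 459 + 377 = 836
Selection 14: 836 + 377 = 1213
Selection 15: 1213 + 377 = 1590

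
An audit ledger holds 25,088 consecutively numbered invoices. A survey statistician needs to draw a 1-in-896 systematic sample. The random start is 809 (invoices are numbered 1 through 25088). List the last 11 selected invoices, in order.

16041, 16937, 17833, 18729, 19625, 20521, 21417, 22313, 23209, 24105, 25001

18th selection = 809 + 17×896 = 16041
19th: 16041 + 896 = 16937
20th: 16937 + 896 = 17833
21st: 17833 + 896 = 18729
22nd: 18729 + 896 = 19625
23rd: 19625 + 896 = 20521
24th: 20521 + 896 = 21417
25th: 21417 + 896 = 22313
26th: 22313 + 896 = 23209
27th: 23209 + 896 = 24105
28th: 24105 + 896 = 25001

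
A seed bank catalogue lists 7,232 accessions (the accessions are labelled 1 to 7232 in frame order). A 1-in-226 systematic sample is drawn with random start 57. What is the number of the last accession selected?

k = 226
32nd selection = r + (32−1)·k = 57 + 31×226 = 57 + 7006 = 7063

7063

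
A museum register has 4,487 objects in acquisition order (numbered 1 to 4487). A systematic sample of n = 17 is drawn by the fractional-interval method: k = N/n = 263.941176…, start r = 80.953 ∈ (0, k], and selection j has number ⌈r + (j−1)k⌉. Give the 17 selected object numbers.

81, 345, 609, 873, 1137, 1401, 1665, 1929, 2193, 2457, 2721, 2985, 3249, 3513, 3777, 4041, 4305

j=1: r + 0k = 80.953 → ⌈·⌉ = 81
j=2: r + 1k = 344.894176… → ⌈·⌉ = 345
j=3: r + 2k = 608.835352… → ⌈·⌉ = 609
j=4: r + 3k = 872.776529… → ⌈·⌉ = 873
j=5: r + 4k = 1136.717705… → ⌈·⌉ = 1137
j=6: r + 5k = 1400.658882… → ⌈·⌉ = 1401
j=7: r + 6k = 1664.600058… → ⌈·⌉ = 1665
j=8: r + 7k = 1928.541235… → ⌈·⌉ = 1929
j=9: r + 8k = 2192.482411… → ⌈·⌉ = 2193
j=10: r + 9k = 2456.423588… → ⌈·⌉ = 2457
j=11: r + 10k = 2720.364764… → ⌈·⌉ = 2721
j=12: r + 11k = 2984.305941… → ⌈·⌉ = 2985
j=13: r + 12k = 3248.247117… → ⌈·⌉ = 3249
j=14: r + 13k = 3512.188294… → ⌈·⌉ = 3513
j=15: r + 14k = 3776.129470… → ⌈·⌉ = 3777
j=16: r + 15k = 4040.070647… → ⌈·⌉ = 4041
j=17: r + 16k = 4304.011823… → ⌈·⌉ = 4305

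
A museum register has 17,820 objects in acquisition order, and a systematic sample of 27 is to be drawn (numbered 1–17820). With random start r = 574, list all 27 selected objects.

k = N/n = 17820/27 = 660
object 1: 574
object 2: 574 + 660 = 1234
object 3: 1234 + 660 = 1894
object 4: 1894 + 660 = 2554
object 5: 2554 + 660 = 3214
object 6: 3214 + 660 = 3874
object 7: 3874 + 660 = 4534
object 8: 4534 + 660 = 5194
object 9: 5194 + 660 = 5854
object 10: 5854 + 660 = 6514
object 11: 6514 + 660 = 7174
object 12: 7174 + 660 = 7834
object 13: 7834 + 660 = 8494
object 14: 8494 + 660 = 9154
object 15: 9154 + 660 = 9814
object 16: 9814 + 660 = 10474
object 17: 10474 + 660 = 11134
object 18: 11134 + 660 = 11794
object 19: 11794 + 660 = 12454
object 20: 12454 + 660 = 13114
object 21: 13114 + 660 = 13774
object 22: 13774 + 660 = 14434
object 23: 14434 + 660 = 15094
object 24: 15094 + 660 = 15754
object 25: 15754 + 660 = 16414
object 26: 16414 + 660 = 17074
object 27: 17074 + 660 = 17734

574, 1234, 1894, 2554, 3214, 3874, 4534, 5194, 5854, 6514, 7174, 7834, 8494, 9154, 9814, 10474, 11134, 11794, 12454, 13114, 13774, 14434, 15094, 15754, 16414, 17074, 17734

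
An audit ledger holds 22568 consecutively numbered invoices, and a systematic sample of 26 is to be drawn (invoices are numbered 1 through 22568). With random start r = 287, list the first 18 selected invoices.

k = N/n = 22568/26 = 868
invoice 1: 287
invoice 2: 287 + 868 = 1155
invoice 3: 1155 + 868 = 2023
invoice 4: 2023 + 868 = 2891
invoice 5: 2891 + 868 = 3759
invoice 6: 3759 + 868 = 4627
invoice 7: 4627 + 868 = 5495
invoice 8: 5495 + 868 = 6363
invoice 9: 6363 + 868 = 7231
invoice 10: 7231 + 868 = 8099
invoice 11: 8099 + 868 = 8967
invoice 12: 8967 + 868 = 9835
invoice 13: 9835 + 868 = 10703
invoice 14: 10703 + 868 = 11571
invoice 15: 11571 + 868 = 12439
invoice 16: 12439 + 868 = 13307
invoice 17: 13307 + 868 = 14175
invoice 18: 14175 + 868 = 15043

287, 1155, 2023, 2891, 3759, 4627, 5495, 6363, 7231, 8099, 8967, 9835, 10703, 11571, 12439, 13307, 14175, 15043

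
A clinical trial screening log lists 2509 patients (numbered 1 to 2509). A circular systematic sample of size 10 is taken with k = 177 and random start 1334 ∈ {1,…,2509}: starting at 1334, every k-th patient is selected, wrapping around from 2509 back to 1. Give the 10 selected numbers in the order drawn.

Selection 1: 1334
Selection 2: 1334 + 177 = 1511
Selection 3: 1511 + 177 = 1688
Selection 4: 1688 + 177 = 1865
Selection 5: 1865 + 177 = 2042
Selection 6: 2042 + 177 = 2219
Selection 7: 2219 + 177 = 2396
Selection 8: 2396 + 177 = 2573 → 2573 − 2509 = 64
Selection 9: 64 + 177 = 241
Selection 10: 241 + 177 = 418

1334, 1511, 1688, 1865, 2042, 2219, 2396, 64, 241, 418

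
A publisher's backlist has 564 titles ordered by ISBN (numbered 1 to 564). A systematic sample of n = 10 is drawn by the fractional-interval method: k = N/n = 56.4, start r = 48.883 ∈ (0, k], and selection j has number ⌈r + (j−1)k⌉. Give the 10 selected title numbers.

49, 106, 162, 219, 275, 331, 388, 444, 501, 557

j=1: r + 0k = 48.883 → ⌈·⌉ = 49
j=2: r + 1k = 105.283 → ⌈·⌉ = 106
j=3: r + 2k = 161.683 → ⌈·⌉ = 162
j=4: r + 3k = 218.083 → ⌈·⌉ = 219
j=5: r + 4k = 274.483 → ⌈·⌉ = 275
j=6: r + 5k = 330.883 → ⌈·⌉ = 331
j=7: r + 6k = 387.283 → ⌈·⌉ = 388
j=8: r + 7k = 443.683 → ⌈·⌉ = 444
j=9: r + 8k = 500.083 → ⌈·⌉ = 501
j=10: r + 9k = 556.483 → ⌈·⌉ = 557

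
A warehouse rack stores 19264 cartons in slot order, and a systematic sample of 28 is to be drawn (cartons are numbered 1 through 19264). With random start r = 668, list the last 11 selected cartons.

12364, 13052, 13740, 14428, 15116, 15804, 16492, 17180, 17868, 18556, 19244

k = N/n = 19264/28 = 688
18th selection = 668 + 17×688 = 12364
19th: 12364 + 688 = 13052
20th: 13052 + 688 = 13740
21st: 13740 + 688 = 14428
22nd: 14428 + 688 = 15116
23rd: 15116 + 688 = 15804
24th: 15804 + 688 = 16492
25th: 16492 + 688 = 17180
26th: 17180 + 688 = 17868
27th: 17868 + 688 = 18556
28th: 18556 + 688 = 19244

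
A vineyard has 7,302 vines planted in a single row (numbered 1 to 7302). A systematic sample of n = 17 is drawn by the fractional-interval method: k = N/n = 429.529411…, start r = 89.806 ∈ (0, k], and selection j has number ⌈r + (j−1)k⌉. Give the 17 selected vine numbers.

j=1: r + 0k = 89.806 → ⌈·⌉ = 90
j=2: r + 1k = 519.335411… → ⌈·⌉ = 520
j=3: r + 2k = 948.864823… → ⌈·⌉ = 949
j=4: r + 3k = 1378.394235… → ⌈·⌉ = 1379
j=5: r + 4k = 1807.923647… → ⌈·⌉ = 1808
j=6: r + 5k = 2237.453058… → ⌈·⌉ = 2238
j=7: r + 6k = 2666.982470… → ⌈·⌉ = 2667
j=8: r + 7k = 3096.511882… → ⌈·⌉ = 3097
j=9: r + 8k = 3526.041294… → ⌈·⌉ = 3527
j=10: r + 9k = 3955.570705… → ⌈·⌉ = 3956
j=11: r + 10k = 4385.100117… → ⌈·⌉ = 4386
j=12: r + 11k = 4814.629529… → ⌈·⌉ = 4815
j=13: r + 12k = 5244.158941… → ⌈·⌉ = 5245
j=14: r + 13k = 5673.688352… → ⌈·⌉ = 5674
j=15: r + 14k = 6103.217764… → ⌈·⌉ = 6104
j=16: r + 15k = 6532.747176… → ⌈·⌉ = 6533
j=17: r + 16k = 6962.276588… → ⌈·⌉ = 6963

90, 520, 949, 1379, 1808, 2238, 2667, 3097, 3527, 3956, 4386, 4815, 5245, 5674, 6104, 6533, 6963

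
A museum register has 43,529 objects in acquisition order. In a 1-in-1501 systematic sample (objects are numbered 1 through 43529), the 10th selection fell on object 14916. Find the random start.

1407

k = 1501
r = 14916 − (10−1)×1501 = 14916 − 13509 = 1407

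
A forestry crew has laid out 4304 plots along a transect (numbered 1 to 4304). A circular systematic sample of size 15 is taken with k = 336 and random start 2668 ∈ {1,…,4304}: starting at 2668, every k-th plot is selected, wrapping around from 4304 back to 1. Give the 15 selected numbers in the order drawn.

2668, 3004, 3340, 3676, 4012, 44, 380, 716, 1052, 1388, 1724, 2060, 2396, 2732, 3068

Selection 1: 2668
Selection 2: 2668 + 336 = 3004
Selection 3: 3004 + 336 = 3340
Selection 4: 3340 + 336 = 3676
Selection 5: 3676 + 336 = 4012
Selection 6: 4012 + 336 = 4348 → 4348 − 4304 = 44
Selection 7: 44 + 336 = 380
Selection 8: 380 + 336 = 716
Selection 9: 716 + 336 = 1052
Selection 10: 1052 + 336 = 1388
Selection 11: 1388 + 336 = 1724
Selection 12: 1724 + 336 = 2060
Selection 13: 2060 + 336 = 2396
Selection 14: 2396 + 336 = 2732
Selection 15: 2732 + 336 = 3068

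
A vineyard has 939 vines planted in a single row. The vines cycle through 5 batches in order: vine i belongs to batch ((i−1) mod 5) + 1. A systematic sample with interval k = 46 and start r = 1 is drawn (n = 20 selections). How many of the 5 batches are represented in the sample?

5

Consecutive selections differ by k = 46, so their batch numbers differ by 46 mod 5 = 1.
gcd(46, 5) = 1, so the sample visits 5/1 = 5 distinct residues mod 5.
Start 1 is batch 1; the batches hit are 1, 2, 3, 4, 5.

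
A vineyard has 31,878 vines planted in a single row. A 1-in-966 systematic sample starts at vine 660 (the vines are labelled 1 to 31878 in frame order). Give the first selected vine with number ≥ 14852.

k = 966
Steps past start: ⌈(14852 − 660)/966⌉ = ⌈14192/966⌉ = 15
Selected vine: 660 + 15×966 = 15150

15150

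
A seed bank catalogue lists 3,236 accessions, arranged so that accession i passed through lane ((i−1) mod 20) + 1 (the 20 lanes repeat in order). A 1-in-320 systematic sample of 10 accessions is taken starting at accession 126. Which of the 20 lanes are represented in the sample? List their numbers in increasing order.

Consecutive selections differ by k = 320, so their lane numbers differ by 320 mod 20 = 0.
gcd(320, 20) = 20, so the sample visits 20/20 = 1 distinct residues mod 20.
Start 126 is lane 6; the lanes hit are 6.

6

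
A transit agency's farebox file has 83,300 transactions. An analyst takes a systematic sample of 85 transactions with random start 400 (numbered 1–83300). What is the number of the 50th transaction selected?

k = 83300/85 = 980
50th selection = r + (50−1)·k = 400 + 49×980 = 400 + 48020 = 48420

48420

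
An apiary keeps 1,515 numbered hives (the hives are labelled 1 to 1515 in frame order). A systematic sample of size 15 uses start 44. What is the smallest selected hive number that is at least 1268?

k = 1515/15 = 101
Steps past start: ⌈(1268 − 44)/101⌉ = ⌈1224/101⌉ = 13
Selected hive: 44 + 13×101 = 1357

1357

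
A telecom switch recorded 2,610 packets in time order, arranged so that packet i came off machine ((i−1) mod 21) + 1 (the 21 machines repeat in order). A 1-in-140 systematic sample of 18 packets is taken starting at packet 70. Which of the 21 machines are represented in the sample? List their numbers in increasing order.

Consecutive selections differ by k = 140, so their machine numbers differ by 140 mod 21 = 14.
gcd(140, 21) = 7, so the sample visits 21/7 = 3 distinct residues mod 21.
Start 70 is machine 7; the machines hit are 7, 14, 21.

7, 14, 21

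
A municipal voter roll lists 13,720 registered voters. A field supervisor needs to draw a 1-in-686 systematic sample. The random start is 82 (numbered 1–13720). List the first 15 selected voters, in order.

voter 1: 82
voter 2: 82 + 686 = 768
voter 3: 768 + 686 = 1454
voter 4: 1454 + 686 = 2140
voter 5: 2140 + 686 = 2826
voter 6: 2826 + 686 = 3512
voter 7: 3512 + 686 = 4198
voter 8: 4198 + 686 = 4884
voter 9: 4884 + 686 = 5570
voter 10: 5570 + 686 = 6256
voter 11: 6256 + 686 = 6942
voter 12: 6942 + 686 = 7628
voter 13: 7628 + 686 = 8314
voter 14: 8314 + 686 = 9000
voter 15: 9000 + 686 = 9686

82, 768, 1454, 2140, 2826, 3512, 4198, 4884, 5570, 6256, 6942, 7628, 8314, 9000, 9686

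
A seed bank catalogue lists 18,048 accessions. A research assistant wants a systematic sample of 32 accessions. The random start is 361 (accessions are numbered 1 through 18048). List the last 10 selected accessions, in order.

12769, 13333, 13897, 14461, 15025, 15589, 16153, 16717, 17281, 17845

k = N/n = 18048/32 = 564
23rd selection = 361 + 22×564 = 12769
24th: 12769 + 564 = 13333
25th: 13333 + 564 = 13897
26th: 13897 + 564 = 14461
27th: 14461 + 564 = 15025
28th: 15025 + 564 = 15589
29th: 15589 + 564 = 16153
30th: 16153 + 564 = 16717
31st: 16717 + 564 = 17281
32nd: 17281 + 564 = 17845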